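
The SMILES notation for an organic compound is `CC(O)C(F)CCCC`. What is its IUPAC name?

3-fluoroheptan-2-ol

The longest chain bearing the –OH group is 7 carbons long (heptane).
The highest-priority functional group is an alcohol (–OH), so the name ends in -ol.
Choose the numbering such that numbering from this end puts the hydroxyl group at C-2 rather than C-6.
That gives the hydroxyl at C-2; a fluoro group at C-3.
Putting it together: 3-fluoroheptan-2-ol.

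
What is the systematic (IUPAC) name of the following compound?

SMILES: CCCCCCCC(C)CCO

Counting along the main chain through the –OH group gives 10 carbons: the parent is decane.
An alcohol (–OH) is the principal characteristic group, giving the suffix -ol.
The numbering direction is chosen so that numbering from this end puts the hydroxyl group at C-1 rather than C-10.
With this numbering: the hydroxyl at C-1; a methyl group at C-3.
The name is 3-methyldecan-1-ol.

3-methyldecan-1-ol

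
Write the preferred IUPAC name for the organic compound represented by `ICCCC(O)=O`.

4-iodobutanoic acid

Counting along the main chain through the –COOH group gives 4 carbons: the parent is butane.
The principal characteristic group is a carboxylic acid (terminal –COOH), named with the suffix -oic acid.
Choose the numbering such that the carboxylic acid carbon is C-1 by definition.
With this numbering: an iodo group at C-4.
Putting it together: 4-iodobutanoic acid.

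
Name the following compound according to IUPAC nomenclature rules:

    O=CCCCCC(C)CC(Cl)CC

The longest carbon chain that includes the –CHO group has 10 carbons, so the parent hydride is decane.
The principal characteristic group is an aldehyde (terminal –CHO), named with the suffix -al.
The numbering direction is chosen so that the aldehyde carbon is C-1 by definition.
That gives a chloro group at C-8; a methyl group at C-6.
Substituent prefixes are cited in alphabetical order (multiplying prefixes like di-/tri- are ignored for ordering).
The name is 8-chloro-6-methyldecanal.

8-chloro-6-methyldecanal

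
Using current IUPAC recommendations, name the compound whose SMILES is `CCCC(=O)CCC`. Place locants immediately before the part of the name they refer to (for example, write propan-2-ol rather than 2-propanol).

The longest carbon chain that includes the carbonyl has 7 carbons, so the parent hydride is heptane.
The highest-priority functional group is a ketone (C=O on an internal carbon), so the name ends in -one.
The molecule is symmetric, so either numbering direction gives the same locants.
With this numbering: the carbonyl at C-4.
Assembling the pieces gives heptan-4-one.

heptan-4-one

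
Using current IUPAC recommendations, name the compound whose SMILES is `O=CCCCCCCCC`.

nonanal

The longest chain bearing the –CHO group is 9 carbons long (nonane).
The principal characteristic group is an aldehyde (terminal –CHO), named with the suffix -al.
Number the chain so that the aldehyde carbon is C-1 by definition.
Assembling the pieces gives nonanal.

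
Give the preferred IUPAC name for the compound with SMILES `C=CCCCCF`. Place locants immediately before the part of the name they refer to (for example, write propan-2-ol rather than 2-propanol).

6-fluorohex-1-ene

Counting along the main chain through the multiple bond gives 6 carbons: the parent is hexane.
There is one C=C double bond, indicated by the ending -ene.
The numbering direction is chosen so that numbering from this end puts the double bond at C-1 rather than C-5.
That gives the double bond between C-1 and C-2; a fluoro group at C-6.
The name is 6-fluorohex-1-ene.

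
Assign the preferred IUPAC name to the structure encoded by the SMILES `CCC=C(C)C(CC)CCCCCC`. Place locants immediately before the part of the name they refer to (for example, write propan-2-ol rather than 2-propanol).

5-ethyl-4-methylundec-3-ene

Counting along the main chain through the multiple bond gives 11 carbons: the parent is undecane.
There is one C=C double bond, indicated by the ending -ene.
The numbering direction is chosen so that numbering from this end puts the double bond at C-3 rather than C-8.
That gives the double bond between C-3 and C-4; an ethyl group at C-5; a methyl group at C-4.
Prefixes are listed alphabetically: ethyl, methyl.
Assembling the pieces gives 5-ethyl-4-methylundec-3-ene.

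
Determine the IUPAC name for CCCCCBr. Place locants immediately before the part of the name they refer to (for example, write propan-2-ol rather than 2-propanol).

1-bromopentane

The longest continuous carbon chain has 5 atoms, so the parent hydride is pentane.
Choose the numbering such that the substituent locant set {1} is lower than {5} at the first point of difference.
That gives a bromo group at C-1.
Assembling the pieces gives 1-bromopentane.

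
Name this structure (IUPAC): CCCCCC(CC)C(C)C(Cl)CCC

4-chloro-6-ethyl-5-methylundecane

The longest carbon chain is 11 atoms: the parent is undecane.
The numbering direction is chosen so that the substituent locant set {4,5,6} is lower than {6,7,8} at the first point of difference.
This places a chloro group at C-4; an ethyl group at C-6; a methyl group at C-5.
The substituents are ordered alphabetically, ignoring any di-/tri- multipliers.
The name is 4-chloro-6-ethyl-5-methylundecane.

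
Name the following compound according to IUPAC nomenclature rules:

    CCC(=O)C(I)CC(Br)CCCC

The longest chain bearing the carbonyl is 10 carbons long (decane).
The highest-priority functional group is a ketone (C=O on an internal carbon), so the name ends in -one.
Choose the numbering such that numbering from this end puts the carbonyl group at C-3 rather than C-8.
With this numbering: the carbonyl at C-3; a bromo group at C-6; an iodo group at C-4.
The substituents are ordered alphabetically, ignoring any di-/tri- multipliers.
The name is 6-bromo-4-iododecan-3-one.

6-bromo-4-iododecan-3-one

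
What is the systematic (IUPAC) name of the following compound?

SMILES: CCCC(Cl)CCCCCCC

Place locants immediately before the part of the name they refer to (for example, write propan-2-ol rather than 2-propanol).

4-chloroundecane

The longest continuous carbon chain has 11 atoms, so the parent hydride is undecane.
Number the chain so that the substituent locant set {4} is lower than {8} at the first point of difference.
That gives a chloro group at C-4.
Assembling the pieces gives 4-chloroundecane.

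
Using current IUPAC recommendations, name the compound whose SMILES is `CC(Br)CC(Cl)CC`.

2-bromo-4-chlorohexane

The longest continuous carbon chain has 6 atoms, so the parent hydride is hexane.
Number the chain so that the substituent locant set {2,4} is lower than {3,5} at the first point of difference.
This places a bromo group at C-2; a chloro group at C-4.
The substituents are ordered alphabetically, ignoring any di-/tri- multipliers.
The name is 2-bromo-4-chlorohexane.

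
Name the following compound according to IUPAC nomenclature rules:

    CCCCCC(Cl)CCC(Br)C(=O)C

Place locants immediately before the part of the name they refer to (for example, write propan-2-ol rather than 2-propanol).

3-bromo-6-chloroundecan-2-one

Counting along the main chain through the carbonyl gives 11 carbons: the parent is undecane.
The principal characteristic group is a ketone (C=O on an internal carbon), named with the suffix -one.
Number the chain so that numbering from this end puts the carbonyl group at C-2 rather than C-10.
That gives the carbonyl at C-2; a bromo group at C-3; a chloro group at C-6.
Substituent prefixes are cited in alphabetical order (multiplying prefixes like di-/tri- are ignored for ordering).
Assembling the pieces gives 3-bromo-6-chloroundecan-2-one.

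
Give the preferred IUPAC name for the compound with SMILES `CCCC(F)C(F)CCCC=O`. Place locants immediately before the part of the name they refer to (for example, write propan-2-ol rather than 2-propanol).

Counting along the main chain through the –CHO group gives 9 carbons: the parent is nonane.
The principal characteristic group is an aldehyde (terminal –CHO), named with the suffix -al.
The numbering direction is chosen so that the aldehyde carbon is C-1 by definition.
That gives fluoro groups at C-5 and C-6.
Assembling the pieces gives 5,6-difluorononanal.

5,6-difluorononanal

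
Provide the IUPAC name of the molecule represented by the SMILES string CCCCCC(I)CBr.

1-bromo-2-iodoheptane

The parent chain contains 7 carbons (heptane).
Number the chain so that the substituent locant set {1,2} is lower than {6,7} at the first point of difference.
With this numbering: a bromo group at C-1; an iodo group at C-2.
Prefixes are listed alphabetically: bromo, iodo.
Assembling the pieces gives 1-bromo-2-iodoheptane.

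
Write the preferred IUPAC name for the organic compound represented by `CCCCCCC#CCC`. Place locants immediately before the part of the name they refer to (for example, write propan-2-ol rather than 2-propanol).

Counting along the main chain through the multiple bond gives 10 carbons: the parent is decane.
The chain contains a C≡C triple bond, so the unsaturation ending is -yne.
Number the chain so that numbering from this end puts the triple bond at C-3 rather than C-7.
That gives the triple bond between C-3 and C-4.
Putting it together: dec-3-yne.

dec-3-yne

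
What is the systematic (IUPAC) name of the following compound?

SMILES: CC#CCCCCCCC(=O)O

Counting along the main chain through the –COOH group and the multiple bond gives 10 carbons: the parent is decane.
A carboxylic acid (terminal –COOH) is the principal characteristic group, giving the suffix -oic acid.
A C≡C triple bond in the chain gives the infix -yne-.
Choose the numbering such that the carboxylic acid carbon is C-1 by definition.
With this numbering: the triple bond between C-8 and C-9.
Assembling the pieces gives dec-8-ynoic acid.

dec-8-ynoic acid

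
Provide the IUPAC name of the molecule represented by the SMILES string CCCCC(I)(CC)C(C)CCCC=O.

6-ethyl-6-iodo-5-methyldecanal

Counting along the main chain through the –CHO group gives 10 carbons: the parent is decane.
The highest-priority functional group is an aldehyde (terminal –CHO), so the name ends in -al.
The numbering direction is chosen so that the aldehyde carbon is C-1 by definition.
That gives an ethyl group at C-6; an iodo group at C-6; a methyl group at C-5.
Substituent prefixes are cited in alphabetical order (multiplying prefixes like di-/tri- are ignored for ordering).
Putting it together: 6-ethyl-6-iodo-5-methyldecanal.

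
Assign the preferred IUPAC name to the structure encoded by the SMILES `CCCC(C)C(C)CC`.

The longest carbon chain is 7 atoms: the parent is heptane.
Number the chain so that the substituent locant set {3,4} is lower than {4,5} at the first point of difference.
With this numbering: methyl groups at C-3 and C-4.
Putting it together: 3,4-dimethylheptane.

3,4-dimethylheptane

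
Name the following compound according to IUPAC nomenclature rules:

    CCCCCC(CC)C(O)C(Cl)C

Counting along the main chain through the –OH group gives 9 carbons: the parent is nonane.
The principal characteristic group is an alcohol (–OH), named with the suffix -ol.
The numbering direction is chosen so that numbering from this end puts the hydroxyl group at C-3 rather than C-7.
This places the hydroxyl at C-3; a chloro group at C-2; an ethyl group at C-4.
The substituents are ordered alphabetically, ignoring any di-/tri- multipliers.
Assembling the pieces gives 2-chloro-4-ethylnonan-3-ol.

2-chloro-4-ethylnonan-3-ol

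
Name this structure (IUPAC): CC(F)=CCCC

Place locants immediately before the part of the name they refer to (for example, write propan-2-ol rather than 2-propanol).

The longest carbon chain that includes the multiple bond has 6 carbons, so the parent hydride is hexane.
A C=C double bond in the chain gives the infix -ene-.
The numbering direction is chosen so that numbering from this end puts the double bond at C-2 rather than C-4.
With this numbering: the double bond between C-2 and C-3; a fluoro group at C-2.
Putting it together: 2-fluorohex-2-ene.

2-fluorohex-2-ene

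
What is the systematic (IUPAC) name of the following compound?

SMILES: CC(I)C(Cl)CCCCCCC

The parent chain contains 10 carbons (decane).
The numbering direction is chosen so that the substituent locant set {2,3} is lower than {8,9} at the first point of difference.
With this numbering: a chloro group at C-3; an iodo group at C-2.
The substituents are ordered alphabetically, ignoring any di-/tri- multipliers.
The name is 3-chloro-2-iododecane.

3-chloro-2-iododecane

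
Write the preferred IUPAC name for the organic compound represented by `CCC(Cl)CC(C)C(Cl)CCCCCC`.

3,6-dichloro-5-methyldodecane

The parent chain contains 12 carbons (dodecane).
Choose the numbering such that the substituent locant set {3,5,6} is lower than {7,8,10} at the first point of difference.
This places chloro groups at C-3 and C-6; a methyl group at C-5.
Prefixes are listed alphabetically: chloro, methyl.
The name is 3,6-dichloro-5-methyldodecane.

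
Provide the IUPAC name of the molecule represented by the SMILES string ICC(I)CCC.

1,2-diiodopentane

The parent chain contains 5 carbons (pentane).
The numbering direction is chosen so that the substituent locant set {1,2} is lower than {4,5} at the first point of difference.
That gives iodo groups at C-1 and C-2.
Putting it together: 1,2-diiodopentane.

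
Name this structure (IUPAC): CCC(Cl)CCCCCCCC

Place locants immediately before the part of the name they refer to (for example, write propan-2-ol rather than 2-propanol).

The longest carbon chain is 11 atoms: the parent is undecane.
The numbering direction is chosen so that the substituent locant set {3} is lower than {9} at the first point of difference.
With this numbering: a chloro group at C-3.
Putting it together: 3-chloroundecane.

3-chloroundecane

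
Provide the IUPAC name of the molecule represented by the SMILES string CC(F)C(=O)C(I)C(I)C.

The longest carbon chain that includes the carbonyl has 6 carbons, so the parent hydride is hexane.
A ketone (C=O on an internal carbon) is the principal characteristic group, giving the suffix -one.
Number the chain so that numbering from this end puts the carbonyl group at C-3 rather than C-4.
That gives the carbonyl at C-3; a fluoro group at C-2; iodo groups at C-4 and C-5.
The substituents are ordered alphabetically, ignoring any di-/tri- multipliers.
Assembling the pieces gives 2-fluoro-4,5-diiodohexan-3-one.

2-fluoro-4,5-diiodohexan-3-one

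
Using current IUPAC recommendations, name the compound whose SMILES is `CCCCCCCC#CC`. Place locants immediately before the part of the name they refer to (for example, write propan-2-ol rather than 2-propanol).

Counting along the main chain through the multiple bond gives 10 carbons: the parent is decane.
The chain contains a C≡C triple bond, so the unsaturation ending is -yne.
Number the chain so that numbering from this end puts the triple bond at C-2 rather than C-8.
With this numbering: the triple bond between C-2 and C-3.
Assembling the pieces gives dec-2-yne.

dec-2-yne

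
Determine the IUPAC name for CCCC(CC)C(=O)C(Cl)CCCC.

Counting along the main chain through the carbonyl gives 10 carbons: the parent is decane.
The principal characteristic group is a ketone (C=O on an internal carbon), named with the suffix -one.
Choose the numbering such that numbering from this end puts the carbonyl group at C-5 rather than C-6.
That gives the carbonyl at C-5; a chloro group at C-6; an ethyl group at C-4.
Substituent prefixes are cited in alphabetical order (multiplying prefixes like di-/tri- are ignored for ordering).
The name is 6-chloro-4-ethyldecan-5-one.

6-chloro-4-ethyldecan-5-one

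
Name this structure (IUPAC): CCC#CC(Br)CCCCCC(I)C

5-bromo-11-iodododec-3-yne

Counting along the main chain through the multiple bond gives 12 carbons: the parent is dodecane.
The chain contains a C≡C triple bond, so the unsaturation ending is -yne.
Number the chain so that numbering from this end puts the triple bond at C-3 rather than C-9.
That gives the triple bond between C-3 and C-4; a bromo group at C-5; an iodo group at C-11.
Substituent prefixes are cited in alphabetical order (multiplying prefixes like di-/tri- are ignored for ordering).
The name is 5-bromo-11-iodododec-3-yne.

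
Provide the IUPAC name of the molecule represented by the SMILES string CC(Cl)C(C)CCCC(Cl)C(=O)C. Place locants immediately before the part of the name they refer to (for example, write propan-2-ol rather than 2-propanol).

The longest chain bearing the carbonyl is 9 carbons long (nonane).
A ketone (C=O on an internal carbon) is the principal characteristic group, giving the suffix -one.
Choose the numbering such that numbering from this end puts the carbonyl group at C-2 rather than C-8.
With this numbering: the carbonyl at C-2; chloro groups at C-3 and C-8; a methyl group at C-7.
Substituent prefixes are cited in alphabetical order (multiplying prefixes like di-/tri- are ignored for ordering).
Putting it together: 3,8-dichloro-7-methylnonan-2-one.

3,8-dichloro-7-methylnonan-2-one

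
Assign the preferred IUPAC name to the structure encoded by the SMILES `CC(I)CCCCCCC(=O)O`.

The longest carbon chain that includes the –COOH group has 9 carbons, so the parent hydride is nonane.
The highest-priority functional group is a carboxylic acid (terminal –COOH), so the name ends in -oic acid.
Choose the numbering such that the carboxylic acid carbon is C-1 by definition.
With this numbering: an iodo group at C-8.
Assembling the pieces gives 8-iodononanoic acid.

8-iodononanoic acid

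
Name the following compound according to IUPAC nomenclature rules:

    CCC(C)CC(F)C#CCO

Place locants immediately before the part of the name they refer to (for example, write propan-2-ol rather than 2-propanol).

The longest chain bearing the –OH group and the multiple bond is 8 carbons long (octane).
The highest-priority functional group is an alcohol (–OH), so the name ends in -ol.
The chain contains a C≡C triple bond, so the unsaturation ending is -yne.
The numbering direction is chosen so that numbering from this end puts the hydroxyl group at C-1 rather than C-8.
With this numbering: the hydroxyl at C-1; the triple bond between C-2 and C-3; a fluoro group at C-4; a methyl group at C-6.
Substituent prefixes are cited in alphabetical order (multiplying prefixes like di-/tri- are ignored for ordering).
The name is 4-fluoro-6-methyloct-2-yn-1-ol.

4-fluoro-6-methyloct-2-yn-1-ol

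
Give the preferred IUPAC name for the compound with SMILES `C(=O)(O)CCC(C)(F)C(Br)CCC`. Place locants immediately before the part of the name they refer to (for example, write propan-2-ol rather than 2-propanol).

5-bromo-4-fluoro-4-methyloctanoic acid

Counting along the main chain through the –COOH group gives 8 carbons: the parent is octane.
The highest-priority functional group is a carboxylic acid (terminal –COOH), so the name ends in -oic acid.
Number the chain so that the carboxylic acid carbon is C-1 by definition.
With this numbering: a bromo group at C-5; a fluoro group at C-4; a methyl group at C-4.
Substituent prefixes are cited in alphabetical order (multiplying prefixes like di-/tri- are ignored for ordering).
The name is 5-bromo-4-fluoro-4-methyloctanoic acid.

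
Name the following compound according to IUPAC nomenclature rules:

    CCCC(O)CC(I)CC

The longest carbon chain that includes the –OH group has 8 carbons, so the parent hydride is octane.
The highest-priority functional group is an alcohol (–OH), so the name ends in -ol.
The numbering direction is chosen so that numbering from this end puts the hydroxyl group at C-4 rather than C-5.
With this numbering: the hydroxyl at C-4; an iodo group at C-6.
The name is 6-iodooctan-4-ol.

6-iodooctan-4-ol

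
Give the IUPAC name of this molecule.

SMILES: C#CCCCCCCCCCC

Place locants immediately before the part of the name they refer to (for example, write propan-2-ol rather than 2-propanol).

dodec-1-yne

The longest chain bearing the multiple bond is 12 carbons long (dodecane).
The chain contains a C≡C triple bond, so the unsaturation ending is -yne.
Number the chain so that numbering from this end puts the triple bond at C-1 rather than C-11.
This places the triple bond between C-1 and C-2.
Putting it together: dodec-1-yne.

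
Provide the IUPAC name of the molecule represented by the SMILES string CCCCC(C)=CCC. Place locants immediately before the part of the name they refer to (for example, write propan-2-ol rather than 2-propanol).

4-methyloct-3-ene

The longest carbon chain that includes the multiple bond has 8 carbons, so the parent hydride is octane.
The chain contains a C=C double bond, so the unsaturation ending is -ene.
Number the chain so that numbering from this end puts the double bond at C-3 rather than C-5.
That gives the double bond between C-3 and C-4; a methyl group at C-4.
The name is 4-methyloct-3-ene.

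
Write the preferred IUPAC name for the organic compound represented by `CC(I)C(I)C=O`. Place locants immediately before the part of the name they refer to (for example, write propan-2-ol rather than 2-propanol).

The longest chain bearing the –CHO group is 4 carbons long (butane).
The highest-priority functional group is an aldehyde (terminal –CHO), so the name ends in -al.
Number the chain so that the aldehyde carbon is C-1 by definition.
With this numbering: iodo groups at C-2 and C-3.
Assembling the pieces gives 2,3-diiodobutanal.

2,3-diiodobutanal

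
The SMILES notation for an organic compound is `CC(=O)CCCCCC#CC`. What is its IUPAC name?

Counting along the main chain through the carbonyl and the multiple bond gives 10 carbons: the parent is decane.
The highest-priority functional group is a ketone (C=O on an internal carbon), so the name ends in -one.
The chain contains a C≡C triple bond, so the unsaturation ending is -yne.
Choose the numbering such that numbering from this end puts the carbonyl group at C-2 rather than C-9.
With this numbering: the carbonyl at C-2; the triple bond between C-8 and C-9.
The name is dec-8-yn-2-one.

dec-8-yn-2-one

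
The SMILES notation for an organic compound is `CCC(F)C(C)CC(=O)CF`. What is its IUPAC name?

1,5-difluoro-4-methylheptan-2-one

Counting along the main chain through the carbonyl gives 7 carbons: the parent is heptane.
A ketone (C=O on an internal carbon) is the principal characteristic group, giving the suffix -one.
The numbering direction is chosen so that numbering from this end puts the carbonyl group at C-2 rather than C-6.
That gives the carbonyl at C-2; fluoro groups at C-1 and C-5; a methyl group at C-4.
Substituent prefixes are cited in alphabetical order (multiplying prefixes like di-/tri- are ignored for ordering).
Assembling the pieces gives 1,5-difluoro-4-methylheptan-2-one.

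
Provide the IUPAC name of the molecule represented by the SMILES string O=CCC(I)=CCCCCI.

3,8-diiodooct-3-enal

Counting along the main chain through the –CHO group and the multiple bond gives 8 carbons: the parent is octane.
The highest-priority functional group is an aldehyde (terminal –CHO), so the name ends in -al.
A C=C double bond in the chain gives the infix -ene-.
The numbering direction is chosen so that the aldehyde carbon is C-1 by definition.
This places the double bond between C-3 and C-4; iodo groups at C-3 and C-8.
Assembling the pieces gives 3,8-diiodooct-3-enal.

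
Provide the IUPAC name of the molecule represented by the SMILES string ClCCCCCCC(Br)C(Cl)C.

7-bromo-1,8-dichlorononane

The parent chain contains 9 carbons (nonane).
Choose the numbering such that the substituent locant set {1,7,8} is lower than {2,3,9} at the first point of difference.
That gives a bromo group at C-7; chloro groups at C-1 and C-8.
The substituents are ordered alphabetically, ignoring any di-/tri- multipliers.
The name is 7-bromo-1,8-dichlorononane.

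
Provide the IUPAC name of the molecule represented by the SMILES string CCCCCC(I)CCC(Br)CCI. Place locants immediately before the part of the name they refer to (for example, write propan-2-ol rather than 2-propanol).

3-bromo-1,6-diiodoundecane

The longest continuous carbon chain has 11 atoms, so the parent hydride is undecane.
Choose the numbering such that the substituent locant set {1,3,6} is lower than {6,9,11} at the first point of difference.
That gives a bromo group at C-3; iodo groups at C-1 and C-6.
The substituents are ordered alphabetically, ignoring any di-/tri- multipliers.
Assembling the pieces gives 3-bromo-1,6-diiodoundecane.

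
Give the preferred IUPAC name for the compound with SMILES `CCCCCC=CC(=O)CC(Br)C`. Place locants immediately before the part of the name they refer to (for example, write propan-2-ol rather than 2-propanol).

The longest chain bearing the carbonyl and the multiple bond is 11 carbons long (undecane).
A ketone (C=O on an internal carbon) is the principal characteristic group, giving the suffix -one.
There is one C=C double bond, indicated by the ending -ene.
The numbering direction is chosen so that numbering from this end puts the carbonyl group at C-4 rather than C-8.
That gives the carbonyl at C-4; the double bond between C-5 and C-6; a bromo group at C-2.
The name is 2-bromoundec-5-en-4-one.

2-bromoundec-5-en-4-one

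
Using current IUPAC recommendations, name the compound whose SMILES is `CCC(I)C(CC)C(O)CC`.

4-ethyl-5-iodoheptan-3-ol

The longest carbon chain that includes the –OH group has 7 carbons, so the parent hydride is heptane.
The principal characteristic group is an alcohol (–OH), named with the suffix -ol.
The numbering direction is chosen so that numbering from this end puts the hydroxyl group at C-3 rather than C-5.
With this numbering: the hydroxyl at C-3; an ethyl group at C-4; an iodo group at C-5.
The substituents are ordered alphabetically, ignoring any di-/tri- multipliers.
Assembling the pieces gives 4-ethyl-5-iodoheptan-3-ol.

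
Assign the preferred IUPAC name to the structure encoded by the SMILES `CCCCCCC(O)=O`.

heptanoic acid

Counting along the main chain through the –COOH group gives 7 carbons: the parent is heptane.
The highest-priority functional group is a carboxylic acid (terminal –COOH), so the name ends in -oic acid.
Choose the numbering such that the carboxylic acid carbon is C-1 by definition.
Assembling the pieces gives heptanoic acid.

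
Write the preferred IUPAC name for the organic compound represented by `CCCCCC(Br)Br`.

1,1-dibromohexane

The parent chain contains 6 carbons (hexane).
Number the chain so that the substituent locant set {1,1} is lower than {6,6} at the first point of difference.
That gives two bromo groups at C-1.
The name is 1,1-dibromohexane.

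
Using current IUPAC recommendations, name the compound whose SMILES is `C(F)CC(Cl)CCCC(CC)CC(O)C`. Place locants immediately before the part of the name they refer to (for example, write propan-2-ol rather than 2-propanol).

The longest chain bearing the –OH group is 10 carbons long (decane).
The highest-priority functional group is an alcohol (–OH), so the name ends in -ol.
Number the chain so that numbering from this end puts the hydroxyl group at C-2 rather than C-9.
That gives the hydroxyl at C-2; a chloro group at C-8; an ethyl group at C-4; a fluoro group at C-10.
Substituent prefixes are cited in alphabetical order (multiplying prefixes like di-/tri- are ignored for ordering).
Assembling the pieces gives 8-chloro-4-ethyl-10-fluorodecan-2-ol.

8-chloro-4-ethyl-10-fluorodecan-2-ol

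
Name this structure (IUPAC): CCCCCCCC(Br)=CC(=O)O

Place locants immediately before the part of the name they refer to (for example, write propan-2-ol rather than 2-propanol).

3-bromodec-2-enoic acid

Counting along the main chain through the –COOH group and the multiple bond gives 10 carbons: the parent is decane.
A carboxylic acid (terminal –COOH) is the principal characteristic group, giving the suffix -oic acid.
There is one C=C double bond, indicated by the ending -ene.
The numbering direction is chosen so that the carboxylic acid carbon is C-1 by definition.
With this numbering: the double bond between C-2 and C-3; a bromo group at C-3.
Putting it together: 3-bromodec-2-enoic acid.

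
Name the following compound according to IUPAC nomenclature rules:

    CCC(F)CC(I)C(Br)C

2-bromo-5-fluoro-3-iodoheptane

The longest carbon chain is 7 atoms: the parent is heptane.
The numbering direction is chosen so that the substituent locant set {2,3,5} is lower than {3,5,6} at the first point of difference.
This places a bromo group at C-2; a fluoro group at C-5; an iodo group at C-3.
Substituent prefixes are cited in alphabetical order (multiplying prefixes like di-/tri- are ignored for ordering).
Putting it together: 2-bromo-5-fluoro-3-iodoheptane.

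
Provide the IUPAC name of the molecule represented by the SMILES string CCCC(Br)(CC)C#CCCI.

Counting along the main chain through the multiple bond gives 8 carbons: the parent is octane.
A C≡C triple bond in the chain gives the infix -yne-.
The numbering direction is chosen so that numbering from this end puts the triple bond at C-3 rather than C-5.
With this numbering: the triple bond between C-3 and C-4; a bromo group at C-5; an ethyl group at C-5; an iodo group at C-1.
Substituent prefixes are cited in alphabetical order (multiplying prefixes like di-/tri- are ignored for ordering).
The name is 5-bromo-5-ethyl-1-iodooct-3-yne.

5-bromo-5-ethyl-1-iodooct-3-yne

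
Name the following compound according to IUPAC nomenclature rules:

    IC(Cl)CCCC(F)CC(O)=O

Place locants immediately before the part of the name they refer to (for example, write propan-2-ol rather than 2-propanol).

The longest carbon chain that includes the –COOH group has 7 carbons, so the parent hydride is heptane.
A carboxylic acid (terminal –COOH) is the principal characteristic group, giving the suffix -oic acid.
Number the chain so that the carboxylic acid carbon is C-1 by definition.
That gives a chloro group at C-7; a fluoro group at C-3; an iodo group at C-7.
The substituents are ordered alphabetically, ignoring any di-/tri- multipliers.
The name is 7-chloro-3-fluoro-7-iodoheptanoic acid.

7-chloro-3-fluoro-7-iodoheptanoic acid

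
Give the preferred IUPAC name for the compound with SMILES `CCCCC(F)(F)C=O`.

The longest carbon chain that includes the –CHO group has 6 carbons, so the parent hydride is hexane.
The highest-priority functional group is an aldehyde (terminal –CHO), so the name ends in -al.
Choose the numbering such that the aldehyde carbon is C-1 by definition.
With this numbering: two fluoro groups at C-2.
Assembling the pieces gives 2,2-difluorohexanal.

2,2-difluorohexanal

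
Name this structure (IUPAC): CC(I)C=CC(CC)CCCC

The longest chain bearing the multiple bond is 9 carbons long (nonane).
There is one C=C double bond, indicated by the ending -ene.
Choose the numbering such that numbering from this end puts the double bond at C-3 rather than C-6.
This places the double bond between C-3 and C-4; an ethyl group at C-5; an iodo group at C-2.
Substituent prefixes are cited in alphabetical order (multiplying prefixes like di-/tri- are ignored for ordering).
Putting it together: 5-ethyl-2-iodonon-3-ene.

5-ethyl-2-iodonon-3-ene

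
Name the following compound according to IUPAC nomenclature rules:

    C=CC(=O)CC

Counting along the main chain through the carbonyl and the multiple bond gives 5 carbons: the parent is pentane.
A ketone (C=O on an internal carbon) is the principal characteristic group, giving the suffix -one.
The chain contains a C=C double bond, so the unsaturation ending is -ene.
Choose the numbering such that numbering from this end puts the double bond at C-1 rather than C-4.
That gives the carbonyl at C-3; the double bond between C-1 and C-2.
Putting it together: pent-1-en-3-one.

pent-1-en-3-one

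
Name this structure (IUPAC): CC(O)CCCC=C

The longest chain bearing the –OH group and the multiple bond is 7 carbons long (heptane).
The principal characteristic group is an alcohol (–OH), named with the suffix -ol.
The chain contains a C=C double bond, so the unsaturation ending is -ene.
Number the chain so that numbering from this end puts the hydroxyl group at C-2 rather than C-6.
This places the hydroxyl at C-2; the double bond between C-6 and C-7.
Putting it together: hept-6-en-2-ol.

hept-6-en-2-ol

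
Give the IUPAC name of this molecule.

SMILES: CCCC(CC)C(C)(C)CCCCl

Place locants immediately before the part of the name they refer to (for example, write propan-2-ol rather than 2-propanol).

1-chloro-5-ethyl-4,4-dimethyloctane

The parent chain contains 8 carbons (octane).
Number the chain so that the substituent locant set {1,4,4,5} is lower than {4,5,5,8} at the first point of difference.
That gives a chloro group at C-1; an ethyl group at C-5; two methyl groups at C-4.
Prefixes are listed alphabetically: chloro, ethyl, methyl.
The name is 1-chloro-5-ethyl-4,4-dimethyloctane.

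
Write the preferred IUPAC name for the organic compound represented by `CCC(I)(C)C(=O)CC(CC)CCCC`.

The longest carbon chain that includes the carbonyl has 10 carbons, so the parent hydride is decane.
The principal characteristic group is a ketone (C=O on an internal carbon), named with the suffix -one.
The numbering direction is chosen so that numbering from this end puts the carbonyl group at C-4 rather than C-7.
That gives the carbonyl at C-4; an ethyl group at C-6; an iodo group at C-3; a methyl group at C-3.
The substituents are ordered alphabetically, ignoring any di-/tri- multipliers.
Putting it together: 6-ethyl-3-iodo-3-methyldecan-4-one.

6-ethyl-3-iodo-3-methyldecan-4-one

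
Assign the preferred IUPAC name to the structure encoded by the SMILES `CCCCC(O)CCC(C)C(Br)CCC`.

9-bromo-8-methyldodecan-5-ol

The longest chain bearing the –OH group is 12 carbons long (dodecane).
The principal characteristic group is an alcohol (–OH), named with the suffix -ol.
Choose the numbering such that numbering from this end puts the hydroxyl group at C-5 rather than C-8.
This places the hydroxyl at C-5; a bromo group at C-9; a methyl group at C-8.
Prefixes are listed alphabetically: bromo, methyl.
Assembling the pieces gives 9-bromo-8-methyldodecan-5-ol.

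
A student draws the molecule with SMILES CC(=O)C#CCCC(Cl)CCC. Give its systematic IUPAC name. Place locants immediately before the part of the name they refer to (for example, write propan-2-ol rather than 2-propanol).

7-chlorodec-3-yn-2-one

The longest chain bearing the carbonyl and the multiple bond is 10 carbons long (decane).
The highest-priority functional group is a ketone (C=O on an internal carbon), so the name ends in -one.
The chain contains a C≡C triple bond, so the unsaturation ending is -yne.
The numbering direction is chosen so that numbering from this end puts the carbonyl group at C-2 rather than C-9.
That gives the carbonyl at C-2; the triple bond between C-3 and C-4; a chloro group at C-7.
Putting it together: 7-chlorodec-3-yn-2-one.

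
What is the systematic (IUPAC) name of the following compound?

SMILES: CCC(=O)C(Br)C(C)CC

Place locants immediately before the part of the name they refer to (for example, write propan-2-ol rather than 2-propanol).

The longest carbon chain that includes the carbonyl has 7 carbons, so the parent hydride is heptane.
The principal characteristic group is a ketone (C=O on an internal carbon), named with the suffix -one.
Number the chain so that numbering from this end puts the carbonyl group at C-3 rather than C-5.
With this numbering: the carbonyl at C-3; a bromo group at C-4; a methyl group at C-5.
Prefixes are listed alphabetically: bromo, methyl.
Putting it together: 4-bromo-5-methylheptan-3-one.

4-bromo-5-methylheptan-3-one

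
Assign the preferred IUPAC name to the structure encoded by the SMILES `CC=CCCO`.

Counting along the main chain through the –OH group and the multiple bond gives 5 carbons: the parent is pentane.
The principal characteristic group is an alcohol (–OH), named with the suffix -ol.
A C=C double bond in the chain gives the infix -ene-.
Number the chain so that numbering from this end puts the hydroxyl group at C-1 rather than C-5.
That gives the hydroxyl at C-1; the double bond between C-3 and C-4.
Assembling the pieces gives pent-3-en-1-ol.

pent-3-en-1-ol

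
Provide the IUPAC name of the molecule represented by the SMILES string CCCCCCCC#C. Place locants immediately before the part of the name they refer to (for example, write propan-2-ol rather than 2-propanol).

Counting along the main chain through the multiple bond gives 9 carbons: the parent is nonane.
A C≡C triple bond in the chain gives the infix -yne-.
Choose the numbering such that numbering from this end puts the triple bond at C-1 rather than C-8.
That gives the triple bond between C-1 and C-2.
The name is non-1-yne.

non-1-yne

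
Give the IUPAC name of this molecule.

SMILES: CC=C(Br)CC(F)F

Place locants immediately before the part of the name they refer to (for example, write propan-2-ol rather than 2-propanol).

3-bromo-5,5-difluoropent-2-ene

The longest carbon chain that includes the multiple bond has 5 carbons, so the parent hydride is pentane.
There is one C=C double bond, indicated by the ending -ene.
Number the chain so that numbering from this end puts the double bond at C-2 rather than C-3.
This places the double bond between C-2 and C-3; a bromo group at C-3; two fluoro groups at C-5.
The substituents are ordered alphabetically, ignoring any di-/tri- multipliers.
The name is 3-bromo-5,5-difluoropent-2-ene.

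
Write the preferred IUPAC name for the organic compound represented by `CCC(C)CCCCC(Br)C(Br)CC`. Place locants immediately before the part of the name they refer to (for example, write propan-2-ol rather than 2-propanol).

The parent chain contains 11 carbons (undecane).
Number the chain so that the substituent locant set {3,4,9} is lower than {3,8,9} at the first point of difference.
That gives bromo groups at C-3 and C-4; a methyl group at C-9.
Substituent prefixes are cited in alphabetical order (multiplying prefixes like di-/tri- are ignored for ordering).
Assembling the pieces gives 3,4-dibromo-9-methylundecane.

3,4-dibromo-9-methylundecane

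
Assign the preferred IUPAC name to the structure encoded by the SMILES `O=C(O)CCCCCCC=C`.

non-8-enoic acid

The longest chain bearing the –COOH group and the multiple bond is 9 carbons long (nonane).
A carboxylic acid (terminal –COOH) is the principal characteristic group, giving the suffix -oic acid.
A C=C double bond in the chain gives the infix -ene-.
Choose the numbering such that the carboxylic acid carbon is C-1 by definition.
This places the double bond between C-8 and C-9.
Putting it together: non-8-enoic acid.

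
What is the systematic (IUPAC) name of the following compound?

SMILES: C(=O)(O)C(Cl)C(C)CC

2-chloro-3-methylpentanoic acid

The longest carbon chain that includes the –COOH group has 5 carbons, so the parent hydride is pentane.
A carboxylic acid (terminal –COOH) is the principal characteristic group, giving the suffix -oic acid.
Number the chain so that the carboxylic acid carbon is C-1 by definition.
With this numbering: a chloro group at C-2; a methyl group at C-3.
Substituent prefixes are cited in alphabetical order (multiplying prefixes like di-/tri- are ignored for ordering).
Assembling the pieces gives 2-chloro-3-methylpentanoic acid.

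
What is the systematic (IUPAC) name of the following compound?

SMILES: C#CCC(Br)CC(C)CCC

4-bromo-6-methylnon-1-yne

The longest chain bearing the multiple bond is 9 carbons long (nonane).
A C≡C triple bond in the chain gives the infix -yne-.
Choose the numbering such that numbering from this end puts the triple bond at C-1 rather than C-8.
This places the triple bond between C-1 and C-2; a bromo group at C-4; a methyl group at C-6.
Substituent prefixes are cited in alphabetical order (multiplying prefixes like di-/tri- are ignored for ordering).
Putting it together: 4-bromo-6-methylnon-1-yne.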